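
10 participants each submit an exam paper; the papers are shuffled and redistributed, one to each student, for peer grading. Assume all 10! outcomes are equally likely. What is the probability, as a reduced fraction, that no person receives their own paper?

Favorable outcomes: !10 = 1334961.
Total outcomes: 10! = 3628800.
Probability = 1334961/3628800 = 16481/44800.

16481/44800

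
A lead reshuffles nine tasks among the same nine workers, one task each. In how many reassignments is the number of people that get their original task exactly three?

22260

Choose which 3 of the 9 are fixed: C(9,3) = 84.
The other 6 form a derangement: !6 = 265.
Total: 84 × 265 = 22260.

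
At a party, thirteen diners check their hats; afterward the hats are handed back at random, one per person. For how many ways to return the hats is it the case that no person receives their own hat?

2290792932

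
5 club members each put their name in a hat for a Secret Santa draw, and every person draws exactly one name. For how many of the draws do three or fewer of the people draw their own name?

119

# with exactly i fixed is C(5,i)·!(5-i); sum over i=0..3:
  i=0: C(5,0)·!5 = 1·44 = 44
  i=1: C(5,1)·!4 = 5·9 = 45
  i=2: C(5,2)·!3 = 10·2 = 20
  i=3: C(5,3)·!2 = 10·1 = 10
Total = 119.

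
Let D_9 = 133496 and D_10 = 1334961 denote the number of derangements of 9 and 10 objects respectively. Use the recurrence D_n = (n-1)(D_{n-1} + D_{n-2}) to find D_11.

14684570

D_11 = (11-1)·(D_10 + D_9) = 10·(1334961 + 133496) = 10·1468457 = 14684570.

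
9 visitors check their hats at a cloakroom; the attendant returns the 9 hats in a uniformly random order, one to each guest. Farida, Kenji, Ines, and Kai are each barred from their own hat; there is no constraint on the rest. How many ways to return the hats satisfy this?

Inclusion-exclusion on the 4 forbidden self-matches:
Σ_{j=0}^{4} (-1)^j C(4,j)(9-j)!
= C(4,0)·9! - C(4,1)·8! + C(4,2)·7! - C(4,3)·6! + C(4,4)·5!
= 362880 - 161280 + 30240 - 2880 + 120
= 229080

229080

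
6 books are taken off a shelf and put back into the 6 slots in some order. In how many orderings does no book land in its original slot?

265

The subfactorial !6 = [6!/e] (nearest integer).
6! = 720, and 720/e ≈ 264.87, so !6 = 265.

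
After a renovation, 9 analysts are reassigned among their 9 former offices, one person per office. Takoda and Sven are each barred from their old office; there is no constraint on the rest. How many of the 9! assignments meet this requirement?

287280

Let A_j be the event that the j-th constrained one is fixed. By inclusion-exclusion over the 2 events:
Σ_{j=0}^{2} (-1)^j C(2,j)(9-j)!
= C(2,0)·9! - C(2,1)·8! + C(2,2)·7!
= 362880 - 80640 + 5040
= 287280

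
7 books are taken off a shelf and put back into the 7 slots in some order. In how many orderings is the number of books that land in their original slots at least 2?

# with exactly i fixed is C(7,i)·!(7-i); sum over i=2..7:
  i=2: C(7,2)·!5 = 21·44 = 924
  i=3: C(7,3)·!4 = 35·9 = 315
  i=4: C(7,4)·!3 = 35·2 = 70
  i=5: C(7,5)·!2 = 21·1 = 21
  i=6: C(7,6)·!1 = 7·0 = 0
  i=7: C(7,7)·!0 = 1·1 = 1
Total = 1331.

1331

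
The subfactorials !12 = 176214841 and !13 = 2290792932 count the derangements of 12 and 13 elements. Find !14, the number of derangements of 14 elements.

32071101049

!14 = (14-1)·(!13 + !12) = 13·(2290792932 + 176214841) = 13·2467007773 = 32071101049.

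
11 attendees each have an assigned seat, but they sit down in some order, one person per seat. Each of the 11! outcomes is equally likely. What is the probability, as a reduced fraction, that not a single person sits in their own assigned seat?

1468457/3991680

Favorable outcomes: !11 = 14684570.
Total outcomes: 11! = 39916800.
Probability = 14684570/39916800 = 1468457/3991680.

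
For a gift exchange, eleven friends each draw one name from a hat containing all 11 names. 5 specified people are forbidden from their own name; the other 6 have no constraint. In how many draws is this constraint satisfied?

25022880

Inclusion-exclusion on the 5 forbidden self-matches:
Σ_{j=0}^{5} (-1)^j C(5,j)(11-j)!
= C(5,0)·11! - C(5,1)·10! + C(5,2)·9! - C(5,3)·8! + C(5,4)·7! - C(5,5)·6!
= 39916800 - 18144000 + 3628800 - 403200 + 25200 - 720
= 25022880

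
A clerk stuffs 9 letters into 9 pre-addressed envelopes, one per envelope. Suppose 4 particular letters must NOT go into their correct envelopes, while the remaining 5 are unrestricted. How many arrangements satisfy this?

Let A_j be the event that the j-th constrained one is fixed. By inclusion-exclusion over the 4 events:
Σ_{j=0}^{4} (-1)^j C(4,j)(9-j)!
= C(4,0)·9! - C(4,1)·8! + C(4,2)·7! - C(4,3)·6! + C(4,4)·5!
= 362880 - 161280 + 30240 - 2880 + 120
= 229080

229080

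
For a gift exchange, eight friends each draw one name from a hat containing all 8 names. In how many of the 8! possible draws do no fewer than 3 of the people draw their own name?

3235

Sum C(8,i)·!(8-i) for i = 3..8:
  i=3: C(8,3)·!5 = 56·44 = 2464
  i=4: C(8,4)·!4 = 70·9 = 630
  i=5: C(8,5)·!3 = 56·2 = 112
  i=6: C(8,6)·!2 = 28·1 = 28
  i=7: C(8,7)·!1 = 8·0 = 0
  i=8: C(8,8)·!0 = 1·1 = 1
Total = 3235.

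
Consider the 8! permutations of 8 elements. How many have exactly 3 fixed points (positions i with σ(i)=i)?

2464

Choose which 3 of the 8 are fixed: C(8,3) = 56.
The remaining 5 must be deranged: !5 = 44.
Total: 56 × 44 = 2464.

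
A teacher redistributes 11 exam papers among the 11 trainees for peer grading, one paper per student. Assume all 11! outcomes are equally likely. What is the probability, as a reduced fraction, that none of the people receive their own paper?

1468457/3991680

Favorable outcomes: !11 = 14684570.
Total outcomes: 11! = 39916800.
Probability = 14684570/39916800 = 1468457/3991680.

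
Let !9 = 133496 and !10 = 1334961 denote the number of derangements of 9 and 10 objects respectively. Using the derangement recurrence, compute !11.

14684570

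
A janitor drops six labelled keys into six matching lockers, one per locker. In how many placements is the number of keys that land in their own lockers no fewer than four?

16

Sum C(6,i)·!(6-i) for i = 4..6:
  i=4: C(6,4)·!2 = 15·1 = 15
  i=5: C(6,5)·!1 = 6·0 = 0
  i=6: C(6,6)·!0 = 1·1 = 1
Total = 16.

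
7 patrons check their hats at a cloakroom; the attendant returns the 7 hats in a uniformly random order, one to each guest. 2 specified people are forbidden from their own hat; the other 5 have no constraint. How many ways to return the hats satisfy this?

3720

Inclusion-exclusion on the 2 forbidden self-matches:
Σ_{j=0}^{2} (-1)^j C(2,j)(7-j)!
= C(2,0)·7! - C(2,1)·6! + C(2,2)·5!
= 5040 - 1440 + 120
= 3720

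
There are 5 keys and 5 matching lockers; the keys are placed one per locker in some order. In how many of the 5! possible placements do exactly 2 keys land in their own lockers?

Pick the 2 fixed positions: C(5,2) = 10 ways.
The remaining 3 must be deranged: !3 = 2.
Total: 10 × 2 = 20.

20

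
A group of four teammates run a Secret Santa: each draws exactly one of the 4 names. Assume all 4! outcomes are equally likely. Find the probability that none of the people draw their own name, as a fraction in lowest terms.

3/8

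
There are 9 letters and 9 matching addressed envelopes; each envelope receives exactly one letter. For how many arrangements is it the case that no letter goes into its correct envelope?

133496

The subfactorial !9 = [9!/e] (nearest integer).
9! = 362880, and 362880/e ≈ 133496.09, so !9 = 133496.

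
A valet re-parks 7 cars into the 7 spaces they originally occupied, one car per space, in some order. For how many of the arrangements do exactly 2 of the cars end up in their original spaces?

Pick the 2 fixed positions: C(7,2) = 21 ways.
The remaining 5 must be deranged: !5 = 44.
Total: 21 × 44 = 924.

924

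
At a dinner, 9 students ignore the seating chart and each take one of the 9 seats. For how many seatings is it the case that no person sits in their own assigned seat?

133496

Use !n = n·!(n-1) + (-1)^n.
!9 = 9·14833 - 1 = 133496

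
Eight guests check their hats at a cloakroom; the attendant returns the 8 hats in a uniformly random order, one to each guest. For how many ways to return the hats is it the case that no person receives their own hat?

14833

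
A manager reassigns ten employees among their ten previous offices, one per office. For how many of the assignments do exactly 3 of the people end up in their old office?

222480

Choose which 3 of the 10 are fixed: C(10,3) = 120.
The other 7 form a derangement: !7 = 1854.
Total: 120 × 1854 = 222480.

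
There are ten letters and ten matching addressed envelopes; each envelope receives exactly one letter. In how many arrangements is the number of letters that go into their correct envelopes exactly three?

222480

Choose which 3 of the 10 are fixed: C(10,3) = 120.
The other 7 form a derangement: !7 = 1854.
Total: 120 × 1854 = 222480.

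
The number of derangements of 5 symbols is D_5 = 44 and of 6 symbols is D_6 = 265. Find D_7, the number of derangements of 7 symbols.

1854

D_7 = (7-1)·(D_6 + D_5) = 6·(265 + 44) = 6·309 = 1854.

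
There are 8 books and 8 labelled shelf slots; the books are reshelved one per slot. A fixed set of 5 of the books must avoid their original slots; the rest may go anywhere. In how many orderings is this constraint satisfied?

21234

Let A_j be the event that the j-th constrained one is fixed. By inclusion-exclusion over the 5 events:
Σ_{j=0}^{5} (-1)^j C(5,j)(8-j)!
= C(5,0)·8! - C(5,1)·7! + C(5,2)·6! - C(5,3)·5! + C(5,4)·4! - C(5,5)·3!
= 40320 - 25200 + 7200 - 1200 + 120 - 6
= 21234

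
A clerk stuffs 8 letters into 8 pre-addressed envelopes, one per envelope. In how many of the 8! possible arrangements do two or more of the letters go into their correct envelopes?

# with exactly i fixed is C(8,i)·!(8-i); sum over i=2..8:
  i=2: C(8,2)·!6 = 28·265 = 7420
  i=3: C(8,3)·!5 = 56·44 = 2464
  i=4: C(8,4)·!4 = 70·9 = 630
  i=5: C(8,5)·!3 = 56·2 = 112
  i=6: C(8,6)·!2 = 28·1 = 28
  i=7: C(8,7)·!1 = 8·0 = 0
  i=8: C(8,8)·!0 = 1·1 = 1
Total = 10655.

10655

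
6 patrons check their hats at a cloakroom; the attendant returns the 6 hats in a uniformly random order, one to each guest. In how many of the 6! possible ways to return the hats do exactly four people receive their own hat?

15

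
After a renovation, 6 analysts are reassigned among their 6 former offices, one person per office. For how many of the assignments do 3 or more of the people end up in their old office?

# with exactly i fixed is C(6,i)·!(6-i); sum over i=3..6:
  i=3: C(6,3)·!3 = 20·2 = 40
  i=4: C(6,4)·!2 = 15·1 = 15
  i=5: C(6,5)·!1 = 6·0 = 0
  i=6: C(6,6)·!0 = 1·1 = 1
Total = 56.

56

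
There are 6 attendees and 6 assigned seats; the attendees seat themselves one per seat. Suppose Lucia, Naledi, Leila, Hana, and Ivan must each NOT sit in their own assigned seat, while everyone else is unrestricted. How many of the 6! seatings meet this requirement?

309

Inclusion-exclusion on the 5 forbidden self-matches:
Σ_{j=0}^{5} (-1)^j C(5,j)(6-j)!
= C(5,0)·6! - C(5,1)·5! + C(5,2)·4! - C(5,3)·3! + C(5,4)·2! - C(5,5)·1!
= 720 - 600 + 240 - 60 + 10 - 1
= 309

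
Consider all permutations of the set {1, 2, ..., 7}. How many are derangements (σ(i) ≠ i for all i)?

1854

!7 = 7! · Σ_{k=0}^{7} (-1)^k/k!
= 7! - 7!/1! + 7!/2! - 7!/3! + 7!/4! - 7!/5! + 7!/6! - 7!/7!
= 5040 - 5040 + 2520 - 840 + 210 - 42 + 7 - 1
= 1854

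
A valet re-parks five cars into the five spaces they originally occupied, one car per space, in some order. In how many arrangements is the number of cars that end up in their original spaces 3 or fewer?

119

# with exactly i fixed is C(5,i)·!(5-i); sum over i=0..3:
  i=0: C(5,0)·!5 = 1·44 = 44
  i=1: C(5,1)·!4 = 5·9 = 45
  i=2: C(5,2)·!3 = 10·2 = 20
  i=3: C(5,3)·!2 = 10·1 = 10
Total = 119.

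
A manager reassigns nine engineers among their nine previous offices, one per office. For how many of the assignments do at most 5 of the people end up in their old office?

362675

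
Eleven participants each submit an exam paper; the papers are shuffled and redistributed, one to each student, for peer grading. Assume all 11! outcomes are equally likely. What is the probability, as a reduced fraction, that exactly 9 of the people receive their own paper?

1/725760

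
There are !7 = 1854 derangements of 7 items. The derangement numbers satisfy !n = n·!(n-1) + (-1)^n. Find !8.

14833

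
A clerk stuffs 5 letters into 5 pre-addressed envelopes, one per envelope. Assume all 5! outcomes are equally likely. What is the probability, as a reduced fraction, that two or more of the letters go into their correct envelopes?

Favorable outcomes: Σ_{i≥2} C(5,i)·!(5-i) = 10·2 + 10·1 + 5·0 + 1·1 = 31.
Total outcomes: 5! = 120.
Probability = 31/120 = 31/120.

31/120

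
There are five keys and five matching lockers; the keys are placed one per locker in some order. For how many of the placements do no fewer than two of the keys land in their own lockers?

# with exactly i fixed is C(5,i)·!(5-i); sum over i=2..5:
  i=2: C(5,2)·!3 = 10·2 = 20
  i=3: C(5,3)·!2 = 10·1 = 10
  i=4: C(5,4)·!1 = 5·0 = 0
  i=5: C(5,5)·!0 = 1·1 = 1
Total = 31.

31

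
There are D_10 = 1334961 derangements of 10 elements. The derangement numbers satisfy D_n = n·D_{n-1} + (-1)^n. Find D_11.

D_11 = 11·1334961 - 1 = 14684570.

14684570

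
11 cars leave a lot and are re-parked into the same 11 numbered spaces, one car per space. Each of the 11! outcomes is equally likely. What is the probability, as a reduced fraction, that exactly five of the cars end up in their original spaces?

53/17280

Favorable outcomes: C(11,5)·!6 = 462·265 = 122430.
Total outcomes: 11! = 39916800.
Probability = 122430/39916800 = 53/17280.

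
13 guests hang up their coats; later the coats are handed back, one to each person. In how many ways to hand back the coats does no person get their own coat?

2290792932

By inclusion-exclusion, !13 = Σ (-1)^k · 13!/k! for k=0..13
= 13! - 13!/1! + 13!/2! - 13!/3! + 13!/4! - 13!/5! + 13!/6! - 13!/7! + 13!/8! - 13!/9! + 13!/10! - 13!/11! + 13!/12! - 13!/13!
= 6227020800 - 6227020800 + 3113510400 - 1037836800 + 259459200 - 51891840 + 8648640 - 1235520 + 154440 - 17160 + 1716 - 156 + 13 - 1
= 2290792932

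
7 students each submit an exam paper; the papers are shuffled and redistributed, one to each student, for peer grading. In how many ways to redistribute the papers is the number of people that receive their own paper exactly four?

70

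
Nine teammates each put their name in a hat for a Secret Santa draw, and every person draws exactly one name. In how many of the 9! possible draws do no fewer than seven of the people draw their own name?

37

# with exactly i fixed is C(9,i)·!(9-i); sum over i=7..9:
  i=7: C(9,7)·!2 = 36·1 = 36
  i=8: C(9,8)·!1 = 9·0 = 0
  i=9: C(9,9)·!0 = 1·1 = 1
Total = 37.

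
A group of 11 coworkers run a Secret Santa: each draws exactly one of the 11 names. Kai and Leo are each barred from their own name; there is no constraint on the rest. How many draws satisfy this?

33022080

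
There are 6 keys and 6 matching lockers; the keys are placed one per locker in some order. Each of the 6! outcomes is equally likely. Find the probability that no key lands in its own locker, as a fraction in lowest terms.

53/144

Favorable outcomes: !6 = 265.
Total outcomes: 6! = 720.
Probability = 265/720 = 53/144.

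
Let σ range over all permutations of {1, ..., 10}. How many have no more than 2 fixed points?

# with exactly i fixed is C(10,i)·!(10-i); sum over i=0..2:
  i=0: C(10,0)·!10 = 1·1334961 = 1334961
  i=1: C(10,1)·!9 = 10·133496 = 1334960
  i=2: C(10,2)·!8 = 45·14833 = 667485
Total = 3337406.

3337406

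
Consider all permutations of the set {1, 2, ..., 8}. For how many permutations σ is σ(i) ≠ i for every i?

14833

By inclusion-exclusion, !8 = Σ (-1)^k · 8!/k! for k=0..8
= 8! - 8!/1! + 8!/2! - 8!/3! + 8!/4! - 8!/5! + 8!/6! - 8!/7! + 8!/8!
= 40320 - 40320 + 20160 - 6720 + 1680 - 336 + 56 - 8 + 1
= 14833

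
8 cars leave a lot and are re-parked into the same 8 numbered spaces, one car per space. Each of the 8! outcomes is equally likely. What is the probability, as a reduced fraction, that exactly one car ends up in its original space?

Favorable outcomes: C(8,1)·!7 = 8·1854 = 14832.
Total outcomes: 8! = 40320.
Probability = 14832/40320 = 103/280.

103/280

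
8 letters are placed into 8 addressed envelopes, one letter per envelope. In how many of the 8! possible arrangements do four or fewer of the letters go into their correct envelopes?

40179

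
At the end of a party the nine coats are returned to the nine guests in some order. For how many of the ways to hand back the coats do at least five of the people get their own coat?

1339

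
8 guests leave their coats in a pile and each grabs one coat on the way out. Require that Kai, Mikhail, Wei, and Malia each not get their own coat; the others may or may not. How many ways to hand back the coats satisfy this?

24024

Inclusion-exclusion on the 4 forbidden self-matches:
Σ_{j=0}^{4} (-1)^j C(4,j)(8-j)!
= C(4,0)·8! - C(4,1)·7! + C(4,2)·6! - C(4,3)·5! + C(4,4)·4!
= 40320 - 20160 + 4320 - 480 + 24
= 24024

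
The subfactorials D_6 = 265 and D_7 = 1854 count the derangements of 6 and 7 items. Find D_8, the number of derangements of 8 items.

14833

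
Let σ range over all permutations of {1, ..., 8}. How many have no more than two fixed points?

37085

Sum C(8,i)·!(8-i) for i = 0..2:
  i=0: C(8,0)·!8 = 1·14833 = 14833
  i=1: C(8,1)·!7 = 8·1854 = 14832
  i=2: C(8,2)·!6 = 28·265 = 7420
Total = 37085.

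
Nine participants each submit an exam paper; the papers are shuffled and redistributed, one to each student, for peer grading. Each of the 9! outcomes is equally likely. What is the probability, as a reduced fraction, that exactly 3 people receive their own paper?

53/864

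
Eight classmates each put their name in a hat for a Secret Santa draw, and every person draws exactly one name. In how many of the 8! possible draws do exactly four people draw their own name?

Pick the 4 fixed positions: C(8,4) = 70 ways.
The remaining 4 must be deranged: !4 = 9.
Total: 70 × 9 = 630.

630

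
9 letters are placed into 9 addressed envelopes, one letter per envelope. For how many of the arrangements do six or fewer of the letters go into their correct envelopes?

# with exactly i fixed is C(9,i)·!(9-i); sum over i=0..6:
  i=0: C(9,0)·!9 = 1·133496 = 133496
  i=1: C(9,1)·!8 = 9·14833 = 133497
  i=2: C(9,2)·!7 = 36·1854 = 66744
  i=3: C(9,3)·!6 = 84·265 = 22260
  i=4: C(9,4)·!5 = 126·44 = 5544
  i=5: C(9,5)·!4 = 126·9 = 1134
  i=6: C(9,6)·!3 = 84·2 = 168
Total = 362843.

362843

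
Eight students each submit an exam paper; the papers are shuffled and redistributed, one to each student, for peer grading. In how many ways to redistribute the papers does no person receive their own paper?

The number of derangements of 8 is !8 = Σ_{k=0}^{8} (-1)^k·8!/k!
= 8! - 8!/1! + 8!/2! - 8!/3! + 8!/4! - 8!/5! + 8!/6! - 8!/7! + 8!/8!
= 40320 - 40320 + 20160 - 6720 + 1680 - 336 + 56 - 8 + 1
= 14833

14833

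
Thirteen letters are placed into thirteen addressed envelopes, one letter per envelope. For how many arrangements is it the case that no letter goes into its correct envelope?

The number of derangements of 13 is !13 = Σ_{k=0}^{13} (-1)^k·13!/k!
= 13! - 13!/1! + 13!/2! - 13!/3! + 13!/4! - 13!/5! + 13!/6! - 13!/7! + 13!/8! - 13!/9! + 13!/10! - 13!/11! + 13!/12! - 13!/13!
= 6227020800 - 6227020800 + 3113510400 - 1037836800 + 259459200 - 51891840 + 8648640 - 1235520 + 154440 - 17160 + 1716 - 156 + 13 - 1
= 2290792932

2290792932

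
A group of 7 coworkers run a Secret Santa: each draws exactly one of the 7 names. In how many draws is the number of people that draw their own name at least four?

92

# with exactly i fixed is C(7,i)·!(7-i); sum over i=4..7:
  i=4: C(7,4)·!3 = 35·2 = 70
  i=5: C(7,5)·!2 = 21·1 = 21
  i=6: C(7,6)·!1 = 7·0 = 0
  i=7: C(7,7)·!0 = 1·1 = 1
Total = 92.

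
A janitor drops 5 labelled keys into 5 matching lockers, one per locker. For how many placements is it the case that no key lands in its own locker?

44

By inclusion-exclusion, !5 = Σ (-1)^k · 5!/k! for k=0..5
= 5! - 5!/1! + 5!/2! - 5!/3! + 5!/4! - 5!/5!
= 120 - 120 + 60 - 20 + 5 - 1
= 44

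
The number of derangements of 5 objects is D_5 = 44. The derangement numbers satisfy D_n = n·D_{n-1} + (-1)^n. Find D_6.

265

D_6 = 6·44 + 1 = 265.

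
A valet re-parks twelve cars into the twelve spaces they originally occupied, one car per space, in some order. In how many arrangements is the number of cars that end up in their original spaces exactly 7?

34848

Choose which 7 of the 12 are fixed: C(12,7) = 792.
The other 5 form a derangement: !5 = 44.
Total: 792 × 44 = 34848.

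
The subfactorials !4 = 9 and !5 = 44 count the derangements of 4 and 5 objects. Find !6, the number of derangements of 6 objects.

265

!6 = (6-1)·(!5 + !4) = 5·(44 + 9) = 5·53 = 265.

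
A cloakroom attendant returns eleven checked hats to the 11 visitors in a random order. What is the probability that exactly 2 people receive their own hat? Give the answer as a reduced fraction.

Favorable outcomes: C(11,2)·!9 = 55·133496 = 7342280.
Total outcomes: 11! = 39916800.
Probability = 7342280/39916800 = 16687/90720.

16687/90720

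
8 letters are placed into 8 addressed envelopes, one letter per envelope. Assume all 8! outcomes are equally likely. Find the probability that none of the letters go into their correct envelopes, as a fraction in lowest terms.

2119/5760

Favorable outcomes: !8 = 14833.
Total outcomes: 8! = 40320.
Probability = 14833/40320 = 2119/5760.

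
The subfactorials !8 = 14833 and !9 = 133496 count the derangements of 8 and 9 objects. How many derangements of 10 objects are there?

!10 = (10-1)·(!9 + !8) = 9·(133496 + 14833) = 9·148329 = 1334961.

1334961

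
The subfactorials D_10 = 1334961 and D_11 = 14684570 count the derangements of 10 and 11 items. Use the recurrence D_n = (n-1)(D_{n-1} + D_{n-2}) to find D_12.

176214841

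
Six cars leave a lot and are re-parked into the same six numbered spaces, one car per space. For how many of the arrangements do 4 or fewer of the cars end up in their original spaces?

Sum C(6,i)·!(6-i) for i = 0..4:
  i=0: C(6,0)·!6 = 1·265 = 265
  i=1: C(6,1)·!5 = 6·44 = 264
  i=2: C(6,2)·!4 = 15·9 = 135
  i=3: C(6,3)·!3 = 20·2 = 40
  i=4: C(6,4)·!2 = 15·1 = 15
Total = 719.

719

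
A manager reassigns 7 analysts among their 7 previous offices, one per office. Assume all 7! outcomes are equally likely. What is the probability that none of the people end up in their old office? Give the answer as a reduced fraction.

103/280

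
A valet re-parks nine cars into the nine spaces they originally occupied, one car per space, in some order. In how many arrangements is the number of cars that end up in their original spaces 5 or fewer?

362675

# with exactly i fixed is C(9,i)·!(9-i); sum over i=0..5:
  i=0: C(9,0)·!9 = 1·133496 = 133496
  i=1: C(9,1)·!8 = 9·14833 = 133497
  i=2: C(9,2)·!7 = 36·1854 = 66744
  i=3: C(9,3)·!6 = 84·265 = 22260
  i=4: C(9,4)·!5 = 126·44 = 5544
  i=5: C(9,5)·!4 = 126·9 = 1134
Total = 362675.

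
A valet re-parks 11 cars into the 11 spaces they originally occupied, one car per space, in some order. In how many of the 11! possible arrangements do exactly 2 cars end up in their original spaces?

Pick the 2 fixed positions: C(11,2) = 55 ways.
The remaining 9 must be deranged: !9 = 133496.
Total: 55 × 133496 = 7342280.

7342280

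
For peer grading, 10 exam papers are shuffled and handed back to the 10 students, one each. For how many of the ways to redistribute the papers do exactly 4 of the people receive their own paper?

55650

Choose which 4 of the 10 are fixed: C(10,4) = 210.
The remaining 6 must be deranged: !6 = 265.
Total: 210 × 265 = 55650.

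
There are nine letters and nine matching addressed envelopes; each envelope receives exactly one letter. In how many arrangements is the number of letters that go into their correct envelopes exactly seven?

Choose which 7 of the 9 are fixed: C(9,7) = 36.
The remaining 2 must be deranged: !2 = 1.
Total: 36 × 1 = 36.

36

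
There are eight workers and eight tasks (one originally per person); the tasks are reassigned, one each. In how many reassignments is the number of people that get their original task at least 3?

3235

Sum C(8,i)·!(8-i) for i = 3..8:
  i=3: C(8,3)·!5 = 56·44 = 2464
  i=4: C(8,4)·!4 = 70·9 = 630
  i=5: C(8,5)·!3 = 56·2 = 112
  i=6: C(8,6)·!2 = 28·1 = 28
  i=7: C(8,7)·!1 = 8·0 = 0
  i=8: C(8,8)·!0 = 1·1 = 1
Total = 3235.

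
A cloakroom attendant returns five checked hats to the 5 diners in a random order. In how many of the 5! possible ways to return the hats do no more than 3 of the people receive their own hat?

# with exactly i fixed is C(5,i)·!(5-i); sum over i=0..3:
  i=0: C(5,0)·!5 = 1·44 = 44
  i=1: C(5,1)·!4 = 5·9 = 45
  i=2: C(5,2)·!3 = 10·2 = 20
  i=3: C(5,3)·!2 = 10·1 = 10
Total = 119.

119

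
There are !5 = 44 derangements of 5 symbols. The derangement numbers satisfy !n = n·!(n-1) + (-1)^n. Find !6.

265

!6 = 6·44 + 1 = 265.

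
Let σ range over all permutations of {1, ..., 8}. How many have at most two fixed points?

37085

Sum C(8,i)·!(8-i) for i = 0..2:
  i=0: C(8,0)·!8 = 1·14833 = 14833
  i=1: C(8,1)·!7 = 8·1854 = 14832
  i=2: C(8,2)·!6 = 28·265 = 7420
Total = 37085.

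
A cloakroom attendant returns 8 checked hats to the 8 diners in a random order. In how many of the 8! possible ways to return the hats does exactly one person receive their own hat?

Pick the single fixed position: C(8,1) = 8 ways.
The remaining 7 must be deranged: !7 = 1854.
Total: 8 × 1854 = 14832.

14832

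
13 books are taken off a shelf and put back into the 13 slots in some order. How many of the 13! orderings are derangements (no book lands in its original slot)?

2290792932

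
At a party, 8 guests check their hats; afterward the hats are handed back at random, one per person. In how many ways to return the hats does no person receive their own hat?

14833

!8 = 8! · Σ_{k=0}^{8} (-1)^k/k!
= 8! - 8!/1! + 8!/2! - 8!/3! + 8!/4! - 8!/5! + 8!/6! - 8!/7! + 8!/8!
= 40320 - 40320 + 20160 - 6720 + 1680 - 336 + 56 - 8 + 1
= 14833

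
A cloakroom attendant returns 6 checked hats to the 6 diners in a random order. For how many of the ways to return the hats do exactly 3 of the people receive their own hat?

40

Pick the 3 fixed positions: C(6,3) = 20 ways.
The remaining 3 must be deranged: !3 = 2.
Total: 20 × 2 = 40.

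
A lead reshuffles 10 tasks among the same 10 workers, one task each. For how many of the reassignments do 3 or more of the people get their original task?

291394

# with exactly i fixed is C(10,i)·!(10-i); sum over i=3..10:
  i=3: C(10,3)·!7 = 120·1854 = 222480
  i=4: C(10,4)·!6 = 210·265 = 55650
  i=5: C(10,5)·!5 = 252·44 = 11088
  i=6: C(10,6)·!4 = 210·9 = 1890
  i=7: C(10,7)·!3 = 120·2 = 240
  i=8: C(10,8)·!2 = 45·1 = 45
  i=9: C(10,9)·!1 = 10·0 = 0
  i=10: C(10,10)·!0 = 1·1 = 1
Total = 291394.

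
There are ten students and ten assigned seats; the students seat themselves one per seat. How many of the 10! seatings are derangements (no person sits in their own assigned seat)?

The subfactorial !10 = [10!/e] (nearest integer).
10! = 3628800, and 3628800/e ≈ 1334960.92, so !10 = 1334961.

1334961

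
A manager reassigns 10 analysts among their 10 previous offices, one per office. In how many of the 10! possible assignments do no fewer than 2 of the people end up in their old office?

Sum C(10,i)·!(10-i) for i = 2..10:
  i=2: C(10,2)·!8 = 45·14833 = 667485
  i=3: C(10,3)·!7 = 120·1854 = 222480
  i=4: C(10,4)·!6 = 210·265 = 55650
  i=5: C(10,5)·!5 = 252·44 = 11088
  i=6: C(10,6)·!4 = 210·9 = 1890
  i=7: C(10,7)·!3 = 120·2 = 240
  i=8: C(10,8)·!2 = 45·1 = 45
  i=9: C(10,9)·!1 = 10·0 = 0
  i=10: C(10,10)·!0 = 1·1 = 1
Total = 958879.

958879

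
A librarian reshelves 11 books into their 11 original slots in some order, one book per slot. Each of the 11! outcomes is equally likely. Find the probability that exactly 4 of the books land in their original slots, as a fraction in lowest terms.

103/6720

Favorable outcomes: C(11,4)·!7 = 330·1854 = 611820.
Total outcomes: 11! = 39916800.
Probability = 611820/39916800 = 103/6720.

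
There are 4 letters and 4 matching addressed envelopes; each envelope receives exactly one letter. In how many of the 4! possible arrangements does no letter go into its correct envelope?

9

!4 = 4! · Σ_{k=0}^{4} (-1)^k/k!
= 4! - 4!/1! + 4!/2! - 4!/3! + 4!/4!
= 24 - 24 + 12 - 4 + 1
= 9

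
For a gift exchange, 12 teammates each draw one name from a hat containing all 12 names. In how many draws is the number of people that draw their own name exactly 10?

Choose which 10 of the 12 are fixed: C(12,10) = 66.
The remaining 2 must be deranged: !2 = 1.
Total: 66 × 1 = 66.

66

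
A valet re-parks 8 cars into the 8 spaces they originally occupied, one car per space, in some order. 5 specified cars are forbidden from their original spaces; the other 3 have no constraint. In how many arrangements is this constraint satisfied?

21234

Let A_j be the event that the j-th constrained one is fixed. By inclusion-exclusion over the 5 events:
Σ_{j=0}^{5} (-1)^j C(5,j)(8-j)!
= C(5,0)·8! - C(5,1)·7! + C(5,2)·6! - C(5,3)·5! + C(5,4)·4! - C(5,5)·3!
= 40320 - 25200 + 7200 - 1200 + 120 - 6
= 21234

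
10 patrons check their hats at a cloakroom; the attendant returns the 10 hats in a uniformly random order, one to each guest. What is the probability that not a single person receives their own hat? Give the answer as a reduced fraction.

16481/44800

Favorable outcomes: !10 = 1334961.
Total outcomes: 10! = 3628800.
Probability = 1334961/3628800 = 16481/44800.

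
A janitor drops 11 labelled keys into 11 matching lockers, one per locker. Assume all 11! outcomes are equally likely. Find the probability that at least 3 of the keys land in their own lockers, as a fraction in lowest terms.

3205379/39916800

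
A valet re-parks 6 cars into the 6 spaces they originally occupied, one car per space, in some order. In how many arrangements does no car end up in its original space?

Recurrence: !6 = 5·(!5 + !4).
!6 = 5·(44 + 9) = 5·53 = 265

265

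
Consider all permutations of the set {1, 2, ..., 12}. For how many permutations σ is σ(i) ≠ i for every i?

176214841

Use !n = (n-1)(!(n-1) + !(n-2)).
!12 = 11·(14684570 + 1334961) = 11·16019531 = 176214841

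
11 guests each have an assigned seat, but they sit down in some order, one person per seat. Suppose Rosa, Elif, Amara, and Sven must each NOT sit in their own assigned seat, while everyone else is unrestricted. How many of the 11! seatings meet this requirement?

27422640

Inclusion-exclusion on the 4 forbidden self-matches:
Σ_{j=0}^{4} (-1)^j C(4,j)(11-j)!
= C(4,0)·11! - C(4,1)·10! + C(4,2)·9! - C(4,3)·8! + C(4,4)·7!
= 39916800 - 14515200 + 2177280 - 161280 + 5040
= 27422640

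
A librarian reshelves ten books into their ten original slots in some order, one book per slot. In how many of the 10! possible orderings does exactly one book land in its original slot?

Choose which one of the 10 is fixed: C(10,1) = 10.
The remaining 9 must be deranged: !9 = 133496.
Total: 10 × 133496 = 1334960.

1334960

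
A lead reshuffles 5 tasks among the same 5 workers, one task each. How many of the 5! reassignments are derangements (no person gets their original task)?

Recurrence: !5 = 5·!4 + (-1)^5.
!5 = 5·9 - 1 = 44

44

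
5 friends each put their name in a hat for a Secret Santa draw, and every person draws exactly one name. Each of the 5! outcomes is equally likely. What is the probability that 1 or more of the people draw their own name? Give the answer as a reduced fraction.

19/30

Favorable outcomes: Σ_{i≥1} C(5,i)·!(5-i) = 5·9 + 10·2 + 10·1 + 5·0 + 1·1 = 76.
Total outcomes: 5! = 120.
Probability = 76/120 = 19/30.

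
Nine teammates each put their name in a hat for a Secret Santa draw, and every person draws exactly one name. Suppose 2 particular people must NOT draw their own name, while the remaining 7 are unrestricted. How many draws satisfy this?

287280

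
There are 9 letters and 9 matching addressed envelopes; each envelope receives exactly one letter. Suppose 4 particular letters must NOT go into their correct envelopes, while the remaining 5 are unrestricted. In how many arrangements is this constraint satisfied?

Let A_j be the event that the j-th constrained one is fixed. By inclusion-exclusion over the 4 events:
Σ_{j=0}^{4} (-1)^j C(4,j)(9-j)!
= C(4,0)·9! - C(4,1)·8! + C(4,2)·7! - C(4,3)·6! + C(4,4)·5!
= 362880 - 161280 + 30240 - 2880 + 120
= 229080

229080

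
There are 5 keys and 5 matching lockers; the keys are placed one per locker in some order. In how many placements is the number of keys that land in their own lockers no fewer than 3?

11

# with exactly i fixed is C(5,i)·!(5-i); sum over i=3..5:
  i=3: C(5,3)·!2 = 10·1 = 10
  i=4: C(5,4)·!1 = 5·0 = 0
  i=5: C(5,5)·!0 = 1·1 = 1
Total = 11.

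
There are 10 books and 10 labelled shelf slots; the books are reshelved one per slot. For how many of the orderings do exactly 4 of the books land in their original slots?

55650

Pick the 4 fixed positions: C(10,4) = 210 ways.
The other 6 form a derangement: !6 = 265.
Total: 210 × 265 = 55650.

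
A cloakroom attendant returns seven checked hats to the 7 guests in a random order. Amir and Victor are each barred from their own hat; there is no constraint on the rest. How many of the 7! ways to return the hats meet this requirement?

Let A_j be the event that the j-th constrained one is fixed. By inclusion-exclusion over the 2 events:
Σ_{j=0}^{2} (-1)^j C(2,j)(7-j)!
= C(2,0)·7! - C(2,1)·6! + C(2,2)·5!
= 5040 - 1440 + 120
= 3720

3720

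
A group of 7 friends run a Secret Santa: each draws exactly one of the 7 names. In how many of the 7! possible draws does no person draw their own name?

1854

!7 is the nearest integer to 7!/e.
7! = 5040, and 5040/e ≈ 1854.11, so !7 = 1854.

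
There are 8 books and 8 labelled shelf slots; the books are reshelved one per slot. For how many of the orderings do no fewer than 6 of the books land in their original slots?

29

Sum C(8,i)·!(8-i) for i = 6..8:
  i=6: C(8,6)·!2 = 28·1 = 28
  i=7: C(8,7)·!1 = 8·0 = 0
  i=8: C(8,8)·!0 = 1·1 = 1
Total = 29.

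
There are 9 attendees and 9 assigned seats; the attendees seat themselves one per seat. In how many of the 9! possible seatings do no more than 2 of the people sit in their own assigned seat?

Sum C(9,i)·!(9-i) for i = 0..2:
  i=0: C(9,0)·!9 = 1·133496 = 133496
  i=1: C(9,1)·!8 = 9·14833 = 133497
  i=2: C(9,2)·!7 = 36·1854 = 66744
Total = 333737.

333737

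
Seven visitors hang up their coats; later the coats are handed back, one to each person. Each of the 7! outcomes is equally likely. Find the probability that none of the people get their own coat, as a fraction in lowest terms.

Favorable outcomes: !7 = 1854.
Total outcomes: 7! = 5040.
Probability = 1854/5040 = 103/280.

103/280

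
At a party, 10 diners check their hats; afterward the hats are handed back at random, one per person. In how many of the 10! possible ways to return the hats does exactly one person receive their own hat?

1334960

Pick the single fixed position: C(10,1) = 10 ways.
The remaining 9 must be deranged: !9 = 133496.
Total: 10 × 133496 = 1334960.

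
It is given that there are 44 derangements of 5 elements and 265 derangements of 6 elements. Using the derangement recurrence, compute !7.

!7 = (7-1)·(!6 + !5) = 6·(265 + 44) = 6·309 = 1854.

1854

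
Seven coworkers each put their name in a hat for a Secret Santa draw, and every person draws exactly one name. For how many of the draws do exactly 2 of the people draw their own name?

924

Choose which 2 of the 7 are fixed: C(7,2) = 21.
The remaining 5 must be deranged: !5 = 44.
Total: 21 × 44 = 924.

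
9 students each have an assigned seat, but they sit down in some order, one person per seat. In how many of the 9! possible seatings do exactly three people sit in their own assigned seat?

22260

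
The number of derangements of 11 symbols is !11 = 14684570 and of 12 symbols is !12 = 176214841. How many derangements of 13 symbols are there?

2290792932

!13 = (13-1)·(!12 + !11) = 12·(176214841 + 14684570) = 12·190899411 = 2290792932.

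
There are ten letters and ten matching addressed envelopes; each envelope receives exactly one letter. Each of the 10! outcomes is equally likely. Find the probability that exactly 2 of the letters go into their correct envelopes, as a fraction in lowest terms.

2119/11520

Favorable outcomes: C(10,2)·!8 = 45·14833 = 667485.
Total outcomes: 10! = 3628800.
Probability = 667485/3628800 = 2119/11520.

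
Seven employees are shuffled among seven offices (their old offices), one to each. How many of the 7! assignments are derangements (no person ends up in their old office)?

The subfactorial !7 = [7!/e] (nearest integer).
7! = 5040, and 5040/e ≈ 1854.11, so !7 = 1854.

1854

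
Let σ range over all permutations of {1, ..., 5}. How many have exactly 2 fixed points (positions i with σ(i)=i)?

Choose which 2 of the 5 are fixed: C(5,2) = 10.
The remaining 3 must be deranged: !3 = 2.
Total: 10 × 2 = 20.

20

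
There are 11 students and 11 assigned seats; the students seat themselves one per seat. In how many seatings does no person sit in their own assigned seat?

!11 = 11! · Σ_{k=0}^{11} (-1)^k/k!
= 11! - 11!/1! + 11!/2! - 11!/3! + 11!/4! - 11!/5! + 11!/6! - 11!/7! + 11!/8! - 11!/9! + 11!/10! - 11!/11!
= 39916800 - 39916800 + 19958400 - 6652800 + 1663200 - 332640 + 55440 - 7920 + 990 - 110 + 11 - 1
= 14684570

14684570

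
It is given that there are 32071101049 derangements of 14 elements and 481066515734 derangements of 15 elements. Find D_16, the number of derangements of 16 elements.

7697064251745

D_16 = (16-1)·(D_15 + D_14) = 15·(481066515734 + 32071101049) = 15·513137616783 = 7697064251745.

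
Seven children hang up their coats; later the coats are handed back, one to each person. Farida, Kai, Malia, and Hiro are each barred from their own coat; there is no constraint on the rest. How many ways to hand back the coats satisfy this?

2790

Let A_j be the event that the j-th constrained one is fixed. By inclusion-exclusion over the 4 events:
Σ_{j=0}^{4} (-1)^j C(4,j)(7-j)!
= C(4,0)·7! - C(4,1)·6! + C(4,2)·5! - C(4,3)·4! + C(4,4)·3!
= 5040 - 2880 + 720 - 96 + 6
= 2790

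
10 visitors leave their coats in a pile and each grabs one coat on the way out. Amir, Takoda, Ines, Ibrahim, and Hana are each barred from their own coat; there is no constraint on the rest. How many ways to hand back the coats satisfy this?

Inclusion-exclusion on the 5 forbidden self-matches:
Σ_{j=0}^{5} (-1)^j C(5,j)(10-j)!
= C(5,0)·10! - C(5,1)·9! + C(5,2)·8! - C(5,3)·7! + C(5,4)·6! - C(5,5)·5!
= 3628800 - 1814400 + 403200 - 50400 + 3600 - 120
= 2170680

2170680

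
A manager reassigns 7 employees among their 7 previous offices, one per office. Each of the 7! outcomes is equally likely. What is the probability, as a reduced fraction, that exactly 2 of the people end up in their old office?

Favorable outcomes: C(7,2)·!5 = 21·44 = 924.
Total outcomes: 7! = 5040.
Probability = 924/5040 = 11/60.

11/60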